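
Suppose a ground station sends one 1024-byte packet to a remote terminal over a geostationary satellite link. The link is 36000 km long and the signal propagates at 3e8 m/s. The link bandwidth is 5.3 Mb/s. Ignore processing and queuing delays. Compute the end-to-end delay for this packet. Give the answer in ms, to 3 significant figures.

122 ms

L = 1024 × 8 = 8192 bits.
Transmission delay = L/R = 8192 / 5300000 = 1.54566 ms.
Propagation delay = d/s = 36000000 m / 300000000 m/s = 120 ms.
Total = 122 ms.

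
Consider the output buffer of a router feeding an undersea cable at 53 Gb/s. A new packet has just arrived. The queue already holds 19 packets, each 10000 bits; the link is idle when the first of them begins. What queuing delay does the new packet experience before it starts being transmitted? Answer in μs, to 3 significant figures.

3.58 μs

Each queued packet: L/R = 10000/53000000000 = 0.188679 μs.
19 queued → 3.58491 μs.
Queuing delay = 3.58 μs.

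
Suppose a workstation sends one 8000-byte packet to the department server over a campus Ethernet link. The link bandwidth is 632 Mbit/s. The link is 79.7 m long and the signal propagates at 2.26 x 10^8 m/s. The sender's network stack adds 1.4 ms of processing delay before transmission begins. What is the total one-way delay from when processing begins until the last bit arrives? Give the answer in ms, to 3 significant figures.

L = 8000 × 8 = 64000 bits.
Transmission delay = L/R = 64000 / 632000000 = 0.101266 ms.
Propagation delay = d/s = 79.7 m / 2.26e+08 m/s = 0.000352655 ms.
Plus processing delay 1.4 ms = 1.4 ms.
Total = 1.50 ms.

1.50 ms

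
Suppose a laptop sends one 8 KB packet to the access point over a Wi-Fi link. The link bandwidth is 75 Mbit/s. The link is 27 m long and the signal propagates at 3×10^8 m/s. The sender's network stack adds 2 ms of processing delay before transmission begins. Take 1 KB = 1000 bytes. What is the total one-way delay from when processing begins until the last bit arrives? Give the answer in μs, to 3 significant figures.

L = 64000 bits.
Transmission delay = L/R = 64000 / 75000000 = 853.333 μs.
Propagation delay = d/s = 27 m / 300000000 m/s = 0.09 μs.
Plus processing delay 2 ms = 2000 μs.
Total = 2850 μs.

2850 μs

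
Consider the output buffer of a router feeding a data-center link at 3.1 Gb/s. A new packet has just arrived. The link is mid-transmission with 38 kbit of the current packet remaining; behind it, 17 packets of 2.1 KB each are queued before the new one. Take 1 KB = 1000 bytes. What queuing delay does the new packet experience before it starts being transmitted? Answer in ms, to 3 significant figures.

0.104 ms

Each queued packet: L/R = 16800/3100000000 = 0.00541935 ms.
17 queued → 0.092129 ms.
Plus remaining 38000 bits of current packet: 0.0122581 ms.
Queuing delay = 0.104 ms.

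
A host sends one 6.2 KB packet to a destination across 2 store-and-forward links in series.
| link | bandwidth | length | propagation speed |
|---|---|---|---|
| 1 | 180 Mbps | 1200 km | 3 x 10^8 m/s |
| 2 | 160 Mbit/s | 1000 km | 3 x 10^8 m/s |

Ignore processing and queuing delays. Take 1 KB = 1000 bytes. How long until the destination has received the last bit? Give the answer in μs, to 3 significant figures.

7920 μs

L = 49600 bits.
Transmission delays (L/R per hop): 275.556, 310 μs; sum = 585.556 μs.
Propagation delays (d/s per hop): 4000, 3333.33 μs; sum = 7333.33 μs.
End-to-end = 7920 μs.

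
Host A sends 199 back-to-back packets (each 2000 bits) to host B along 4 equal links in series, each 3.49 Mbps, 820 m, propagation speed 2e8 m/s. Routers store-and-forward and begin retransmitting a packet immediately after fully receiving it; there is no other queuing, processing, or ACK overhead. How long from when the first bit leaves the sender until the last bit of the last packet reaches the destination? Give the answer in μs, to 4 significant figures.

115800 μs

Per-hop transmission t_tx = L/R = 2000/3490000 = 573.066 μs.
Per-hop propagation t_prop = 820/200000000 = 4.1 μs.
Pipeline fill: first packet needs 4·t_tx to clear all hops; remaining 198 packets each add one t_tx.
Total = (4+199-1)·t_tx + 4·t_prop = 202·573.066 + 4·4.1 = 115800 μs.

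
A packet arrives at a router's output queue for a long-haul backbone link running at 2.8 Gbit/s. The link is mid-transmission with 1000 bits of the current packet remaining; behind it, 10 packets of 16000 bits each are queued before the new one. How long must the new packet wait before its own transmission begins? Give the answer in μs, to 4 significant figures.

57.50 μs

Each queued packet: L/R = 16000/2800000000 = 5.71429 μs.
10 queued → 57.1429 μs.
Plus remaining 1000 bits of current packet: 0.357143 μs.
Queuing delay = 57.50 μs.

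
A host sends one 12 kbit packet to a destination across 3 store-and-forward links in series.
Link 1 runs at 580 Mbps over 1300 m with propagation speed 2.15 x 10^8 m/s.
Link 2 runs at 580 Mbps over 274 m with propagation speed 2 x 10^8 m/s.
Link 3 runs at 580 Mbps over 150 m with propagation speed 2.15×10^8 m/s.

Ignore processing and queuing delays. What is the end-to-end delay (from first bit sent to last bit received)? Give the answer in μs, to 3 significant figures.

L = 12000 bits.
Transmission delay per hop = L/R = 12000/580000000 = 20.6897 μs; 3 hops → 62.069 μs.
Propagation delays (d/s per hop): 6.04651, 1.37, 0.697674 μs; sum = 8.11419 μs.
End-to-end = 70.2 μs.

70.2 μs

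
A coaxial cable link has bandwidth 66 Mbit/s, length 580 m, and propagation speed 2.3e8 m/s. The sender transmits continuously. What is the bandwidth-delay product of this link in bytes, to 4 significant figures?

20.80 bytes

Propagation delay = 580 / 2.3e+08 = 2.52174e-06 s.
BDP = R × t_prop = 66000000 × 2.52174e-06 = 166.435 bits.
In bytes: 166.435/8 = 20.80 bytes.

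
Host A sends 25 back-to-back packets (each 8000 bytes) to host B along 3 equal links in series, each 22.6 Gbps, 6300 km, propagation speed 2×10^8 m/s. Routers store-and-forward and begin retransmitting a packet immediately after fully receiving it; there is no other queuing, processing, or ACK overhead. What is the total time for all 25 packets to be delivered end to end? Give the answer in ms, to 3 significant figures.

Per-hop transmission t_tx = L/R = 64000/22600000000 = 0.00283186 ms.
Per-hop propagation t_prop = 6300000/200000000 = 31.5 ms.
Pipeline fill: first packet needs 3·t_tx to clear all hops; remaining 24 packets each add one t_tx.
Total = (3+25-1)·t_tx + 3·t_prop = 27·0.00283186 + 3·31.5 = 94.6 ms.

94.6 ms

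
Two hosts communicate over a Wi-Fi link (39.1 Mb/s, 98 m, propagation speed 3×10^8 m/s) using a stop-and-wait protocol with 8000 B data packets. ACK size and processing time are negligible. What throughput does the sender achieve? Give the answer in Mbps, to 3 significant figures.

t_tx = L/R = 64000/39100000 = 0.00163683 s.
t_prop = 98/300000000 = 3.26667e-07 s; RTT = 6.53333e-07 s.
Cycle = t_tx + RTT = 0.00163748 s.
Throughput = L / cycle = 64000 / 0.00163748 = 39.1 Mbps.

39.1 Mbps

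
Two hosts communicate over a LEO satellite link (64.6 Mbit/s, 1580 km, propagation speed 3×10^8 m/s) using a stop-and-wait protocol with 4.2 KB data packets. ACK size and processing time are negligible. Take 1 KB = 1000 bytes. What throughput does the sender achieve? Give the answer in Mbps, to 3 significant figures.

t_tx = L/R = 33600/6.46e+07 = 0.000520124 s.
t_prop = 1580000/300000000 = 0.00526667 s; RTT = 0.0105333 s.
Cycle = t_tx + RTT = 0.0110535 s.
Throughput = L / cycle = 33600 / 0.0110535 = 3.04 Mbps.

3.04 Mbps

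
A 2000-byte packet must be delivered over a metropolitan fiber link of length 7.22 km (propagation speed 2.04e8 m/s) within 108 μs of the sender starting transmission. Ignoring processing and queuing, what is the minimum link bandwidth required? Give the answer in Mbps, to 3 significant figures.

L = 16000 bits.
Propagation delay = 7220 / 204000000 = 35.3922 μs.
Transmission budget = 108 − 35.3922 = 72.6078 μs.
R ≥ L / t_tx = 16000 bits / 7.26078e-05 s = 220 Mbps.

220 Mbps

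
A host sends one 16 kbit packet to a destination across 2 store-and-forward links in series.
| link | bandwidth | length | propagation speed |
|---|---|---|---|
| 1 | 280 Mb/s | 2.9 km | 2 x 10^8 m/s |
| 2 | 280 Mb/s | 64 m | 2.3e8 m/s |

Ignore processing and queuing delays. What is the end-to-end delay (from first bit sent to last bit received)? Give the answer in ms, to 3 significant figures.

L = 16000 bits.
Transmission delay per hop = L/R = 16000/280000000 = 0.0571429 ms; 2 hops → 0.114286 ms.
Propagation delays (d/s per hop): 0.0145, 0.000278261 ms; sum = 0.0147783 ms.
End-to-end = 0.129 ms.

0.129 ms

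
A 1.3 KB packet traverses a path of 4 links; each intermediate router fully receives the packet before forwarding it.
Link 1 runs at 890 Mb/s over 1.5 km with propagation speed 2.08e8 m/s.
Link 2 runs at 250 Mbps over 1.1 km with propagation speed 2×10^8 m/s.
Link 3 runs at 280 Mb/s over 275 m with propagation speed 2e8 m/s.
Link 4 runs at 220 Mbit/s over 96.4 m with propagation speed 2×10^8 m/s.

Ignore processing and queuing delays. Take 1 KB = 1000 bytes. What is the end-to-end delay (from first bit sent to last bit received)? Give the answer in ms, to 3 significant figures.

L = 10400 bits.
Transmission delays (L/R per hop): 0.0116854, 0.0416, 0.0371429, 0.0472727 ms; sum = 0.137701 ms.
Propagation delays (d/s per hop): 0.00721154, 0.0055, 0.001375, 0.000482 ms; sum = 0.0145685 ms.
End-to-end = 0.152 ms.

0.152 ms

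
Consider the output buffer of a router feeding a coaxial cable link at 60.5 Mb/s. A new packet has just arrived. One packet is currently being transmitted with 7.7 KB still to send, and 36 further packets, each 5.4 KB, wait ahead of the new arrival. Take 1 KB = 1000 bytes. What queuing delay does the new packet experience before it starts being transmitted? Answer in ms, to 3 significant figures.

26.7 ms

Each queued packet: L/R = 43200/60500000 = 0.71405 ms.
36 queued → 25.7058 ms.
Plus remaining 61600 bits of current packet: 1.01818 ms.
Queuing delay = 26.7 ms.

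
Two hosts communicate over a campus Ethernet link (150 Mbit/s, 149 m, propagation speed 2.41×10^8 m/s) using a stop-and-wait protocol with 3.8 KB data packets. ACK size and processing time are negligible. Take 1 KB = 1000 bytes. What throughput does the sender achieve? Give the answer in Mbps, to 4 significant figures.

149.1 Mbps

t_tx = L/R = 30400/150000000 = 0.000202667 s.
t_prop = 149/241000000 = 6.18257e-07 s; RTT = 1.23651e-06 s.
Cycle = t_tx + RTT = 0.000203903 s.
Throughput = L / cycle = 30400 / 0.000203903 = 149.1 Mbps.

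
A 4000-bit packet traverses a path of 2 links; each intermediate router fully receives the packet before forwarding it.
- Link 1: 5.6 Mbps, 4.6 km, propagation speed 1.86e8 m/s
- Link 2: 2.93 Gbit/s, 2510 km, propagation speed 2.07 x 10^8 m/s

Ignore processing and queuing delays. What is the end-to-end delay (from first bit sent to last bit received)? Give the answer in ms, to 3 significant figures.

12.9 ms

Transmission delays (L/R per hop): 0.714286, 0.00136519 ms; sum = 0.715651 ms.
Propagation delays (d/s per hop): 0.0247312, 12.1256 ms; sum = 12.1503 ms.
End-to-end = 12.9 ms.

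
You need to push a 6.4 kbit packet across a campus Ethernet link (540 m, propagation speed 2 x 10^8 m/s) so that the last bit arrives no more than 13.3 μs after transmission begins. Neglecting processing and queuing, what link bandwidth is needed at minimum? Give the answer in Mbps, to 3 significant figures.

604 Mbps

Propagation delay = 540 / 200000000 = 2.7 μs.
Transmission budget = 13.3 − 2.7 = 10.6 μs.
R ≥ L / t_tx = 6400 bits / 1.06e-05 s = 604 Mbps.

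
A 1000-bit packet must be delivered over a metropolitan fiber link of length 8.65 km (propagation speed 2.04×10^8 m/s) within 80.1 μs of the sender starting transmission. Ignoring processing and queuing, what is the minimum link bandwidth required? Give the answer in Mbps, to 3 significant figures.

26.5 Mbps

Propagation delay = 8650 / 204000000 = 42.402 μs.
Transmission budget = 80.1 − 42.402 = 37.698 μs.
R ≥ L / t_tx = 1000 bits / 3.7698e-05 s = 26.5 Mbps.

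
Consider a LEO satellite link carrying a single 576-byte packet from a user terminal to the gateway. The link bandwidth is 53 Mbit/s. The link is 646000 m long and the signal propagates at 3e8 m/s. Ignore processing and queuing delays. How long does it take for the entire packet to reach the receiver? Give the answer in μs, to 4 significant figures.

L = 576 × 8 = 4608 bits.
Transmission delay = L/R = 4608 / 53000000 = 86.9434 μs.
Propagation delay = d/s = 646000 m / 300000000 m/s = 2153.33 μs.
Total = 2240 μs.

2240 μs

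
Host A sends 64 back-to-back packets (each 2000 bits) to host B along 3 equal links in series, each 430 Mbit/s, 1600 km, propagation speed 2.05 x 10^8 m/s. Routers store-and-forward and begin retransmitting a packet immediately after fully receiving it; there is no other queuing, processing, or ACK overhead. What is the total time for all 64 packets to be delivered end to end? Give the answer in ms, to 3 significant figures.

23.7 ms

Per-hop transmission t_tx = L/R = 2000/430000000 = 0.00465116 ms.
Per-hop propagation t_prop = 1600000/2.05e+08 = 7.80488 ms.
Pipeline fill: first packet needs 3·t_tx to clear all hops; remaining 63 packets each add one t_tx.
Total = (3+64-1)·t_tx + 3·t_prop = 66·0.00465116 + 3·7.80488 = 23.7 ms.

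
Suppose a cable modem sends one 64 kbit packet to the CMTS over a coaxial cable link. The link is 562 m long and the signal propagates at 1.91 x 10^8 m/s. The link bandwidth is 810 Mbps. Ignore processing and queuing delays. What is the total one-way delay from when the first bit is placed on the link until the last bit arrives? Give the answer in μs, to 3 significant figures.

L = 64000 bits.
Transmission delay = L/R = 64000 / 810000000 = 79.0123 μs.
Propagation delay = d/s = 562 m / 191000000 m/s = 2.94241 μs.
Total = 82.0 μs.

82.0 μs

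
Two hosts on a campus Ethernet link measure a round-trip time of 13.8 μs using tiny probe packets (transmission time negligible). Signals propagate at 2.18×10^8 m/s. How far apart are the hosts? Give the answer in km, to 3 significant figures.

1.50 km

One-way propagation = RTT/2 = 6.9 μs.
d = s × t = 2.18e+08 × 6.9e-06 = 1.50 km.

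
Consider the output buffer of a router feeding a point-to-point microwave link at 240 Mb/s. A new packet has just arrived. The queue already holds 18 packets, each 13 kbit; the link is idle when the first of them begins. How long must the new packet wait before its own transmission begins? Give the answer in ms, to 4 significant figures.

Each queued packet: L/R = 13000/240000000 = 0.0541667 ms.
18 queued → 0.975 ms.
Queuing delay = 0.9750 ms.

0.9750 ms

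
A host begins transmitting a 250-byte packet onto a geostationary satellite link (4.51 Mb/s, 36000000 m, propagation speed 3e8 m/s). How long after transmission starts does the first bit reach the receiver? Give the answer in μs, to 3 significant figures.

120000 μs

First bit experiences only propagation delay: d/s = 36000000/300000000 = 120000 μs.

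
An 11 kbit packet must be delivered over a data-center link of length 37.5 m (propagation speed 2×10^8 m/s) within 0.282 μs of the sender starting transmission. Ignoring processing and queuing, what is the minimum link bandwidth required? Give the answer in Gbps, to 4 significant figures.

Propagation delay = 37.5 / 200000000 = 0.1875 μs.
Transmission budget = 0.282 − 0.1875 = 0.0945 μs.
R ≥ L / t_tx = 11000 bits / 9.45e-08 s = 116.4 Gbps.

116.4 Gbps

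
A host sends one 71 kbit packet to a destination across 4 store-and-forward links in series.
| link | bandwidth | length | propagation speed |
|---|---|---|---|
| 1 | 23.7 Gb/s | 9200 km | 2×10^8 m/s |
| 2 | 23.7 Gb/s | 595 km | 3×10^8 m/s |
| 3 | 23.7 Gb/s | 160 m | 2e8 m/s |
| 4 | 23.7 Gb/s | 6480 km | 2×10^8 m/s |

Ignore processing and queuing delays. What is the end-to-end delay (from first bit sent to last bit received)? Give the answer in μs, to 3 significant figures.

80400 μs

L = 71000 bits.
Transmission delay per hop = L/R = 71000/23700000000 = 2.99578 μs; 4 hops → 11.9831 μs.
Propagation delays (d/s per hop): 46000, 1983.33, 0.8, 32400 μs; sum = 80384.1 μs.
End-to-end = 80400 μs.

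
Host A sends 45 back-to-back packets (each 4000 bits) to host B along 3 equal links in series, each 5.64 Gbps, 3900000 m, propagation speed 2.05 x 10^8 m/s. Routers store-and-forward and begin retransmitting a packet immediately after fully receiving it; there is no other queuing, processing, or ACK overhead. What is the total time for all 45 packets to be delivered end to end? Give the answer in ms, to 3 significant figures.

Per-hop transmission t_tx = L/R = 4000/5640000000 = 0.00070922 ms.
Per-hop propagation t_prop = 3900000/2.05e+08 = 19.0244 ms.
Pipeline fill: first packet needs 3·t_tx to clear all hops; remaining 44 packets each add one t_tx.
Total = (3+45-1)·t_tx + 3·t_prop = 47·0.00070922 + 3·19.0244 = 57.1 ms.

57.1 ms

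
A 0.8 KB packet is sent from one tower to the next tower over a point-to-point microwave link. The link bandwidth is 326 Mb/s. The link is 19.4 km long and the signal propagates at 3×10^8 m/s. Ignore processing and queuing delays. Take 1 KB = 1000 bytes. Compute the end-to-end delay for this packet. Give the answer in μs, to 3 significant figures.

84.3 μs

L = 6400 bits.
Transmission delay = L/R = 6400 / 326000000 = 19.6319 μs.
Propagation delay = d/s = 19400 m / 300000000 m/s = 64.6667 μs.
Total = 84.3 μs.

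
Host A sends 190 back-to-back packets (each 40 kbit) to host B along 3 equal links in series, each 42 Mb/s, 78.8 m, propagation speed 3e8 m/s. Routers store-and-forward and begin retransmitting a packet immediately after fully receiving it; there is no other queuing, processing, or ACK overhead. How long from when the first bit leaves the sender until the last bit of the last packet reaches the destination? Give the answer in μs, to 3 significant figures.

183000 μs

Per-hop transmission t_tx = L/R = 40000/42000000 = 952.381 μs.
Per-hop propagation t_prop = 78.8/300000000 = 0.262667 μs.
Pipeline fill: first packet needs 3·t_tx to clear all hops; remaining 189 packets each add one t_tx.
Total = (3+190-1)·t_tx + 3·t_prop = 192·952.381 + 3·0.262667 = 183000 μs.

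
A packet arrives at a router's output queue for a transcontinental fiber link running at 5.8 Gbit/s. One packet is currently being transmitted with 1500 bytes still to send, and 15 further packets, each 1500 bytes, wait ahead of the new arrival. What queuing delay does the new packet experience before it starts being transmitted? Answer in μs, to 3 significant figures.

Each queued packet: L/R = 12000/5800000000 = 2.06897 μs.
15 queued → 31.0345 μs.
Plus remaining 12000 bits of current packet: 2.06897 μs.
Queuing delay = 33.1 μs.

33.1 μs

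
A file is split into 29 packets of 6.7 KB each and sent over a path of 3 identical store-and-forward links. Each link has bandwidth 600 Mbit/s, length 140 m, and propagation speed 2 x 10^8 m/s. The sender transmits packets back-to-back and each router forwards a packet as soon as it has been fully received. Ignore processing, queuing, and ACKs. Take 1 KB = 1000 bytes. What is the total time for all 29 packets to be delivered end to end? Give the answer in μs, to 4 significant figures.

Per-hop transmission t_tx = L/R = 53600/600000000 = 89.3333 μs.
Per-hop propagation t_prop = 140/200000000 = 0.7 μs.
Pipeline fill: first packet needs 3·t_tx to clear all hops; remaining 28 packets each add one t_tx.
Total = (3+29-1)·t_tx + 3·t_prop = 31·89.3333 + 3·0.7 = 2771 μs.

2771 μs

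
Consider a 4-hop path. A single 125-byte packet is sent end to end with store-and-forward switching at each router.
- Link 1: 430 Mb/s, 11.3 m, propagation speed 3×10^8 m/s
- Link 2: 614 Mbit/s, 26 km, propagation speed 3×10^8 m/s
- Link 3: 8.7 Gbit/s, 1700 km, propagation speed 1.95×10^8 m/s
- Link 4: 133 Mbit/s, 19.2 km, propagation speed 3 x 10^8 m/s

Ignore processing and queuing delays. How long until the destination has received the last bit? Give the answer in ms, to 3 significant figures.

L = 125 × 8 = 1000 bits.
Transmission delays (L/R per hop): 0.00232558, 0.00162866, 0.000114943, 0.0075188 ms; sum = 0.011588 ms.
Propagation delays (d/s per hop): 3.76667e-05, 0.0866667, 8.71795, 0.064 ms; sum = 8.86865 ms.
End-to-end = 8.88 ms.

8.88 ms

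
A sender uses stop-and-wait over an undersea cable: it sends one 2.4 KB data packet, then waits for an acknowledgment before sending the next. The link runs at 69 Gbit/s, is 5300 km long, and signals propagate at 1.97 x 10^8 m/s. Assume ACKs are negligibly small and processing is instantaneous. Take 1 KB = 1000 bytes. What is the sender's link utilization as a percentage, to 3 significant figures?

t_tx = L/R = 19200/69000000000 = 2.78261e-07 s.
t_prop = 5300000/197000000 = 0.0269036 s; RTT = 0.0538071 s.
Cycle = t_tx + RTT = 0.0538074 s.
Utilization = t_tx / cycle = 2.78261e-07/0.0538074 = 0.000517 %.

0.000517 %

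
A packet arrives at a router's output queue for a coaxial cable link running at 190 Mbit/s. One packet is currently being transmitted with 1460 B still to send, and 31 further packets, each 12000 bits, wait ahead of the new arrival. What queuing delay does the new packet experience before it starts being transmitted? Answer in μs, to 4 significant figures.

Each queued packet: L/R = 12000/190000000 = 63.1579 μs.
31 queued → 1957.89 μs.
Plus remaining 11680 bits of current packet: 61.4737 μs.
Queuing delay = 2019 μs.

2019 μs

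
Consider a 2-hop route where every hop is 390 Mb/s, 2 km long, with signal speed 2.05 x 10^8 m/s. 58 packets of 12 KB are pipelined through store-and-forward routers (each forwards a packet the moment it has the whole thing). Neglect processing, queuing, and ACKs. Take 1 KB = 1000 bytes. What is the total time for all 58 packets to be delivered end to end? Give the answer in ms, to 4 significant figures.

Per-hop transmission t_tx = L/R = 96000/390000000 = 0.246154 ms.
Per-hop propagation t_prop = 2000/2.05e+08 = 0.0097561 ms.
Pipeline fill: first packet needs 2·t_tx to clear all hops; remaining 57 packets each add one t_tx.
Total = (2+58-1)·t_tx + 2·t_prop = 59·0.246154 + 2·0.0097561 = 14.54 ms.

14.54 ms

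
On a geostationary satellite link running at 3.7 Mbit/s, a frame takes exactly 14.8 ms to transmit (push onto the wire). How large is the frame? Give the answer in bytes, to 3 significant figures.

6850 bytes

L = R × t_tx = 3700000 b/s × 0.0148 s = 54760 bits.
In bytes: 54760 / 8 = 6850 bytes.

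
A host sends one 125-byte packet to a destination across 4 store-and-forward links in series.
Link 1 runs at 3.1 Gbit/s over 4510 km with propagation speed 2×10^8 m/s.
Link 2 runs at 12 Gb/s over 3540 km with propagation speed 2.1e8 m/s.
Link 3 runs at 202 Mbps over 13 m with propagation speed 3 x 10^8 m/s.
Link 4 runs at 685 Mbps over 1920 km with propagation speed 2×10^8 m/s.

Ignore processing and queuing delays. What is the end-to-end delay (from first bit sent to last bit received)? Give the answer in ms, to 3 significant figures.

L = 125 × 8 = 1000 bits.
Transmission delays (L/R per hop): 0.000322581, 8.33333e-05, 0.0049505, 0.00145985 ms; sum = 0.00681626 ms.
Propagation delays (d/s per hop): 22.55, 16.8571, 4.33333e-05, 9.6 ms; sum = 49.0072 ms.
End-to-end = 49.0 ms.

49.0 ms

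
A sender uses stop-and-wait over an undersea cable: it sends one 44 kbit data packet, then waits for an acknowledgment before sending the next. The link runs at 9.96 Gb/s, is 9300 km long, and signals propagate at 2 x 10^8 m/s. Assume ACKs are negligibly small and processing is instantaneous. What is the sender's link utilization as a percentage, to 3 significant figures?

0.00475 %

t_tx = L/R = 44000/9960000000 = 4.41767e-06 s.
t_prop = 9300000/200000000 = 0.0465 s; RTT = 0.093 s.
Cycle = t_tx + RTT = 0.0930044 s.
Utilization = t_tx / cycle = 4.41767e-06/0.0930044 = 0.00475 %.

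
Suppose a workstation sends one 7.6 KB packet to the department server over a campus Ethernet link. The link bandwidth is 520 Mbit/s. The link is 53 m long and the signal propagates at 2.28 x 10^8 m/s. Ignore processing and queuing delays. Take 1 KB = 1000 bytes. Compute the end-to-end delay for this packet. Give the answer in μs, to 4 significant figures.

L = 60800 bits.
Transmission delay = L/R = 60800 / 520000000 = 116.923 μs.
Propagation delay = d/s = 53 m / 2.28e+08 m/s = 0.232456 μs.
Total = 117.2 μs.

117.2 μs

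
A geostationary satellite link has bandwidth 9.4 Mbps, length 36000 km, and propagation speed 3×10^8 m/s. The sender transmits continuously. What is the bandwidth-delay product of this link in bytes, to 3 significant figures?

141000 bytes

Propagation delay = 36000000 / 300000000 = 0.12 s.
BDP = R × t_prop = 9400000 × 0.12 = 1128000 bits.
In bytes: 1128000/8 = 141000 bytes.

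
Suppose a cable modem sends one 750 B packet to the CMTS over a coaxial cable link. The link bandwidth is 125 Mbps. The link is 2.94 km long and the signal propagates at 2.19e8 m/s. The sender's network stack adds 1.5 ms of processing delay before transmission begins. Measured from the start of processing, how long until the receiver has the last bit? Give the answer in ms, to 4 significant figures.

L = 750 × 8 = 6000 bits.
Transmission delay = L/R = 6000 / 125000000 = 0.048 ms.
Propagation delay = d/s = 2940 m / 219000000 m/s = 0.0134247 ms.
Plus processing delay 1.5 ms = 1.5 ms.
Total = 1.561 ms.

1.561 ms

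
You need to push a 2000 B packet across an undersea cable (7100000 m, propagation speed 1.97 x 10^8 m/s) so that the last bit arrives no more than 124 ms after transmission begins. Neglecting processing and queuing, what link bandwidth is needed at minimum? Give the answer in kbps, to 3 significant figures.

182 kbps

L = 16000 bits.
Propagation delay = 7100000 / 197000000 = 36.0406 ms.
Transmission budget = 124 − 36.0406 = 87.9594 ms.
R ≥ L / t_tx = 16000 bits / 0.0879594 s = 182 kbps.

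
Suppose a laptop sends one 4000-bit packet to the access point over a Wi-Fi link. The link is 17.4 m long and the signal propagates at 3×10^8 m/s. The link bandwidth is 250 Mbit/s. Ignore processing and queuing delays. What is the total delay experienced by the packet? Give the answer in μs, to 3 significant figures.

16.1 μs

Transmission delay = L/R = 4000 / 250000000 = 16 μs.
Propagation delay = d/s = 17.4 m / 300000000 m/s = 0.058 μs.
Total = 16.1 μs.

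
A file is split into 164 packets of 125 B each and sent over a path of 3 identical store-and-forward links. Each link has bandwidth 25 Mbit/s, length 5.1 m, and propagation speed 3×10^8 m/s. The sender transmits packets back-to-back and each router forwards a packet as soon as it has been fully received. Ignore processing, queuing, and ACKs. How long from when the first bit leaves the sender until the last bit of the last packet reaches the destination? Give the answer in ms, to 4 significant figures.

Per-hop transmission t_tx = L/R = 1000/25000000 = 0.04 ms.
Per-hop propagation t_prop = 5.1/300000000 = 1.7e-05 ms.
Pipeline fill: first packet needs 3·t_tx to clear all hops; remaining 163 packets each add one t_tx.
Total = (3+164-1)·t_tx + 3·t_prop = 166·0.04 + 3·1.7e-05 = 6.640 ms.

6.640 ms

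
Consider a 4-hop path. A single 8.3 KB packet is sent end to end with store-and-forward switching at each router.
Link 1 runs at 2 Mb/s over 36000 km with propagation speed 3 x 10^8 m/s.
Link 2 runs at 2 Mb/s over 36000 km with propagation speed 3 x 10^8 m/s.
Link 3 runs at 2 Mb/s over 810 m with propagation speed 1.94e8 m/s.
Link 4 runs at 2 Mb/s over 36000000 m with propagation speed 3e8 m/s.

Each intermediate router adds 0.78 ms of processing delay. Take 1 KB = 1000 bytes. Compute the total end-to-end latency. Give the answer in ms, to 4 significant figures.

495.1 ms

L = 66400 bits.
Transmission delay per hop = L/R = 66400/2000000 = 33.2 ms; 4 hops → 132.8 ms.
Propagation delays (d/s per hop): 120, 120, 0.00417526, 120 ms; sum = 360.004 ms.
Processing at 3 router(s): 3 × 0.78 ms = 2.34 ms.
End-to-end = 495.1 ms.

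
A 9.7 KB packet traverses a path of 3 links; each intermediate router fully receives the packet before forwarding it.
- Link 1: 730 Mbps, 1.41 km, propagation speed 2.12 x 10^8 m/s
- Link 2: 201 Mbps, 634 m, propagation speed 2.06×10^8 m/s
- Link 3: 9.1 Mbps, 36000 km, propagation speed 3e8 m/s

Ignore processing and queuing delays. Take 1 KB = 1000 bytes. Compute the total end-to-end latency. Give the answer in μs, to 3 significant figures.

129000 μs

L = 77600 bits.
Transmission delays (L/R per hop): 106.301, 386.07, 8527.47 μs; sum = 9019.84 μs.
Propagation delays (d/s per hop): 6.65094, 3.07767, 120000 μs; sum = 120010 μs.
End-to-end = 129000 μs.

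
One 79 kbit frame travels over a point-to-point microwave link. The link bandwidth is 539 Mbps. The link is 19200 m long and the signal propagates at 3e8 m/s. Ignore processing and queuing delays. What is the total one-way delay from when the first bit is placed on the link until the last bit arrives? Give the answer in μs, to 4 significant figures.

L = 79000 bits.
Transmission delay = L/R = 79000 / 539000000 = 146.568 μs.
Propagation delay = d/s = 19200 m / 300000000 m/s = 64 μs.
Total = 210.6 μs.

210.6 μs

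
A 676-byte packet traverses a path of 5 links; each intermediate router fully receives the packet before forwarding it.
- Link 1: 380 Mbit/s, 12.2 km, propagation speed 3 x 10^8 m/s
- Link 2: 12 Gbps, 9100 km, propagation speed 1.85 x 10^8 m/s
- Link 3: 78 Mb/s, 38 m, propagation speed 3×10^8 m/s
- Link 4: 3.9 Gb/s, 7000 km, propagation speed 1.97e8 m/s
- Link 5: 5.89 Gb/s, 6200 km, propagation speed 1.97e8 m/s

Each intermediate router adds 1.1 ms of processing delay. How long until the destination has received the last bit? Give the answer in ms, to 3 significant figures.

121 ms

L = 676 × 8 = 5408 bits.
Transmission delays (L/R per hop): 0.0142316, 0.000450667, 0.0693333, 0.00138667, 0.000918166 ms; sum = 0.0863204 ms.
Propagation delays (d/s per hop): 0.0406667, 49.1892, 0.000126667, 35.533, 31.4721 ms; sum = 116.235 ms.
Processing at 4 router(s): 4 × 1.1 ms = 4.4 ms.
End-to-end = 121 ms.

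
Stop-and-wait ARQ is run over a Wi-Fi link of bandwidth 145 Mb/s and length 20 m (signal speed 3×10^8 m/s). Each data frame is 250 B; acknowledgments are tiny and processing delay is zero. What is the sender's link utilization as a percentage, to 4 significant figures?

t_tx = L/R = 2000/145000000 = 1.37931e-05 s.
t_prop = 20/300000000 = 6.66667e-08 s; RTT = 1.33333e-07 s.
Cycle = t_tx + RTT = 1.39264e-05 s.
Utilization = t_tx / cycle = 1.37931e-05/1.39264e-05 = 99.04 %.

99.04 %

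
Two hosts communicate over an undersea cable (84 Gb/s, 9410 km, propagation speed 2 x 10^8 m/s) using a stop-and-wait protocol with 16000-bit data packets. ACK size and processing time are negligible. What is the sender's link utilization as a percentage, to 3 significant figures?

t_tx = L/R = 16000/84000000000 = 1.90476e-07 s.
t_prop = 9410000/200000000 = 0.04705 s; RTT = 0.0941 s.
Cycle = t_tx + RTT = 0.0941002 s.
Utilization = t_tx / cycle = 1.90476e-07/0.0941002 = 0.000202 %.

0.000202 %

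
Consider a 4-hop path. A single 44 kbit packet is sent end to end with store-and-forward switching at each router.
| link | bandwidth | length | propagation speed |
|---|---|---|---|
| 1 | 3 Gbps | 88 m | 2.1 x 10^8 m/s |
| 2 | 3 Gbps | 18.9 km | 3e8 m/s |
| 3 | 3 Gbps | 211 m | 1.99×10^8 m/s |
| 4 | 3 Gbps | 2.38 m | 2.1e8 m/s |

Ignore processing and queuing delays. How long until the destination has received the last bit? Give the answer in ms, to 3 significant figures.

0.123 ms

L = 44000 bits.
Transmission delay per hop = L/R = 44000/3000000000 = 0.0146667 ms; 4 hops → 0.0586667 ms.
Propagation delays (d/s per hop): 0.000419048, 0.063, 0.0010603, 1.13333e-05 ms; sum = 0.0644907 ms.
End-to-end = 0.123 ms.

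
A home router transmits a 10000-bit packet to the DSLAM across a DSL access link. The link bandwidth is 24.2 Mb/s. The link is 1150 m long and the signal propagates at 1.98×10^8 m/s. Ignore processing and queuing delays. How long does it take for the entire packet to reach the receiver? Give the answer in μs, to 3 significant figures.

419 μs

Transmission delay = L/R = 10000 / 24200000 = 413.223 μs.
Propagation delay = d/s = 1150 m / 198000000 m/s = 5.80808 μs.
Total = 419 μs.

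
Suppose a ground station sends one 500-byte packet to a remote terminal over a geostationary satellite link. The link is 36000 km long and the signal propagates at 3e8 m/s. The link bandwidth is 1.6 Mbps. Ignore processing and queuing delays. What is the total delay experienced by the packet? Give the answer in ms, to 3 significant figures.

123 ms

L = 500 × 8 = 4000 bits.
Transmission delay = L/R = 4000 / 1600000 = 2.5 ms.
Propagation delay = d/s = 36000000 m / 300000000 m/s = 120 ms.
Total = 123 ms.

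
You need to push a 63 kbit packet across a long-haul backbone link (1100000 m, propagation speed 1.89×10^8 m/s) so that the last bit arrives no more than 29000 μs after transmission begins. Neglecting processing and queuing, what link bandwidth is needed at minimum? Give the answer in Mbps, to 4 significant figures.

Propagation delay = 1100000 / 189000000 = 5820.11 μs.
Transmission budget = 29000 − 5820.11 = 23179.9 μs.
R ≥ L / t_tx = 63000 bits / 0.0231799 s = 2.718 Mbps.

2.718 Mbps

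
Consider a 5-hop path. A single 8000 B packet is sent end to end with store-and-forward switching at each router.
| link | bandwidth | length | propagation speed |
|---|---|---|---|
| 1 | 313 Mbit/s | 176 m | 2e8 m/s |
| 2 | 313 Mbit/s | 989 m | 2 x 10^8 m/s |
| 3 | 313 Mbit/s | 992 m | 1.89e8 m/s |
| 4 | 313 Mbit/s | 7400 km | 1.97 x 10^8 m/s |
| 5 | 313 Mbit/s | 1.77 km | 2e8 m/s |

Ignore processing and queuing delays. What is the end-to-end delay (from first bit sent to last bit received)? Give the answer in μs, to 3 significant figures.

38600 μs

L = 8000 × 8 = 64000 bits.
Transmission delay per hop = L/R = 64000/313000000 = 204.473 μs; 5 hops → 1022.36 μs.
Propagation delays (d/s per hop): 0.88, 4.945, 5.24868, 37563.5, 8.85 μs; sum = 37583.4 μs.
End-to-end = 38600 μs.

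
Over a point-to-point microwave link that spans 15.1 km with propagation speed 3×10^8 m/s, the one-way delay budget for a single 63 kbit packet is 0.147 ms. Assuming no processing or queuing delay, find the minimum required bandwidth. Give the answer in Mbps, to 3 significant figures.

652 Mbps

Propagation delay = 15100 / 300000000 = 0.0503333 ms.
Transmission budget = 0.147 − 0.0503333 = 0.0966667 ms.
R ≥ L / t_tx = 63000 bits / 9.66667e-05 s = 652 Mbps.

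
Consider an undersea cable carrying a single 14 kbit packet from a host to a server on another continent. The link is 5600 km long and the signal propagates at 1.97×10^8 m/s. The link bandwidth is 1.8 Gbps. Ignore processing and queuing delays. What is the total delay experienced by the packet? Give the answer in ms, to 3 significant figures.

28.4 ms

L = 14000 bits.
Transmission delay = L/R = 14000 / 1800000000 = 0.00777778 ms.
Propagation delay = d/s = 5600000 m / 197000000 m/s = 28.4264 ms.
Total = 28.4 ms.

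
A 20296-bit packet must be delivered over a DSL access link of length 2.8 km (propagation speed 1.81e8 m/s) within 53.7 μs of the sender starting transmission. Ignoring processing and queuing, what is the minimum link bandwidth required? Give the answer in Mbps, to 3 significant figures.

Propagation delay = 2800 / 181000000 = 15.4696 μs.
Transmission budget = 53.7 − 15.4696 = 38.2304 μs.
R ≥ L / t_tx = 20296 bits / 3.82304e-05 s = 531 Mbps.

531 Mbps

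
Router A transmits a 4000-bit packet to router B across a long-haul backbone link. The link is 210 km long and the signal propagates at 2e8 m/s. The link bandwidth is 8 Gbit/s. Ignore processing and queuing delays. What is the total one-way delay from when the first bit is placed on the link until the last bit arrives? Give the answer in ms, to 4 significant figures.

1.051 ms

Transmission delay = L/R = 4000 / 8000000000 = 0.0005 ms.
Propagation delay = d/s = 210000 m / 200000000 m/s = 1.05 ms.
Total = 1.051 ms.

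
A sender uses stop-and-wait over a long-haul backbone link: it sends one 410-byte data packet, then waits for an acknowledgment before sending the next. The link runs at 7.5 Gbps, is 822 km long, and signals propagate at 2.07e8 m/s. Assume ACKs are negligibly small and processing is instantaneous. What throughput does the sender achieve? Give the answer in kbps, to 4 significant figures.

413.0 kbps

t_tx = L/R = 3280/7500000000 = 4.37333e-07 s.
t_prop = 822000/2.07e+08 = 0.00397101 s; RTT = 0.00794203 s.
Cycle = t_tx + RTT = 0.00794247 s.
Throughput = L / cycle = 3280 / 0.00794247 = 413.0 kbps.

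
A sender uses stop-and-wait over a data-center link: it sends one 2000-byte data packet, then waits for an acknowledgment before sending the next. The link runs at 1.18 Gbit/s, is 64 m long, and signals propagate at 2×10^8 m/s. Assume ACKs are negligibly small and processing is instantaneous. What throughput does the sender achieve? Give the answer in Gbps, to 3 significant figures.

1.13 Gbps

t_tx = L/R = 16000/1180000000 = 1.35593e-05 s.
t_prop = 64/200000000 = 3.2e-07 s; RTT = 6.4e-07 s.
Cycle = t_tx + RTT = 1.41993e-05 s.
Throughput = L / cycle = 16000 / 1.41993e-05 = 1.13 Gbps.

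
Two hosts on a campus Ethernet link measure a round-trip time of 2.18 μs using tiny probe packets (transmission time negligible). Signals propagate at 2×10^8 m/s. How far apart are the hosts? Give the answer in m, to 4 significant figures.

One-way propagation = RTT/2 = 1.09 μs.
d = s × t = 200000000 × 1.09e-06 = 218.0 m.

218.0 m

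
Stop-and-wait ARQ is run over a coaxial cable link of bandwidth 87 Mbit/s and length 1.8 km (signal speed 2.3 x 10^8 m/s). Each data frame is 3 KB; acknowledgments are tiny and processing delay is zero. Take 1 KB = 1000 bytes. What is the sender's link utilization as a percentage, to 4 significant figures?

t_tx = L/R = 24000/87000000 = 0.000275862 s.
t_prop = 1800/2.3e+08 = 7.82609e-06 s; RTT = 1.56522e-05 s.
Cycle = t_tx + RTT = 0.000291514 s.
Utilization = t_tx / cycle = 0.000275862/0.000291514 = 94.63 %.

94.63 %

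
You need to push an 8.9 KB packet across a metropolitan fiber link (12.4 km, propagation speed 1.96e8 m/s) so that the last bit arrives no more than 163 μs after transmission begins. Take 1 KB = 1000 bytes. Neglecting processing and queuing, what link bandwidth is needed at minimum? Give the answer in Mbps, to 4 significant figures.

L = 71200 bits.
Propagation delay = 12400 / 196000000 = 63.2653 μs.
Transmission budget = 163 − 63.2653 = 99.7347 μs.
R ≥ L / t_tx = 71200 bits / 9.97347e-05 s = 713.9 Mbps.

713.9 Mbps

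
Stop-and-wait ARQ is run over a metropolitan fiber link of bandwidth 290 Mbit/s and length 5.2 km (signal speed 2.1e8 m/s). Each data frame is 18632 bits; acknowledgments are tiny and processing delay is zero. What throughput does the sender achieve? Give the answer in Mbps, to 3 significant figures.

164 Mbps

t_tx = L/R = 18632/290000000 = 6.42483e-05 s.
t_prop = 5200/210000000 = 2.47619e-05 s; RTT = 4.95238e-05 s.
Cycle = t_tx + RTT = 0.000113772 s.
Throughput = L / cycle = 18632 / 0.000113772 = 164 Mbps.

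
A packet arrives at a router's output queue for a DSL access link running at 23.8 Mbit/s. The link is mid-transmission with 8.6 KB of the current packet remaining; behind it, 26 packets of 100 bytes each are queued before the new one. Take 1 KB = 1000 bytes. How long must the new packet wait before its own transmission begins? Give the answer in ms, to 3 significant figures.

3.76 ms

Each queued packet: L/R = 800/23800000 = 0.0336134 ms.
26 queued → 0.87395 ms.
Plus remaining 68800 bits of current packet: 2.89076 ms.
Queuing delay = 3.76 ms.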